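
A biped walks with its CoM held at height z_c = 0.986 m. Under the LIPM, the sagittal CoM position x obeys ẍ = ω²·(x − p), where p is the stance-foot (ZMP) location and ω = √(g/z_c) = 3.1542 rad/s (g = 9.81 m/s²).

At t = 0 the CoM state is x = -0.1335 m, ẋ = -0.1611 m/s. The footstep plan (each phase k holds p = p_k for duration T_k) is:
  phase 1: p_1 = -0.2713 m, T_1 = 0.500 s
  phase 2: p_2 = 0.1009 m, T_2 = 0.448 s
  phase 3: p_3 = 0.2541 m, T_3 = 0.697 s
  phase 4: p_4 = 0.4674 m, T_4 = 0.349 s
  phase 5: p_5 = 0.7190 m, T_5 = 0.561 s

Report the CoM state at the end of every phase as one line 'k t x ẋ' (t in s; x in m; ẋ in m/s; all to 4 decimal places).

1 0.5000 -0.0419 0.6006
2 0.9480 0.1582 0.4365
3 1.6450 0.4325 0.6448
4 1.9940 0.6825 0.9294
5 2.5550 1.4481 2.4778

phase 1: p=-0.2713, T=0.500, ωT=1.577100, cosh=2.523735, sinh=2.317162; start (x,ẋ)=(-0.133500, -0.161100) → end (x,ẋ)=(-0.041878, 0.600578)
phase 2: p=0.1009, T=0.448, ωT=1.413082, cosh=2.175995, sinh=1.932602; start (x,ẋ)=(-0.041878, 0.600578) → end (x,ẋ)=(0.158195, 0.436507)
phase 3: p=0.2541, T=0.697, ωT=2.198477, cosh=4.561127, sinh=4.450155; start (x,ẋ)=(0.158195, 0.436507) → end (x,ẋ)=(0.432518, 0.644775)
phase 4: p=0.4674, T=0.349, ωT=1.100816, cosh=1.669609, sinh=1.337009; start (x,ẋ)=(0.432518, 0.644775) → end (x,ẋ)=(0.682469, 0.929418)
phase 5: p=0.7190, T=0.561, ωT=1.769506, cosh=3.019186, sinh=2.848769; start (x,ẋ)=(0.682469, 0.929418) → end (x,ẋ)=(1.448126, 2.477834)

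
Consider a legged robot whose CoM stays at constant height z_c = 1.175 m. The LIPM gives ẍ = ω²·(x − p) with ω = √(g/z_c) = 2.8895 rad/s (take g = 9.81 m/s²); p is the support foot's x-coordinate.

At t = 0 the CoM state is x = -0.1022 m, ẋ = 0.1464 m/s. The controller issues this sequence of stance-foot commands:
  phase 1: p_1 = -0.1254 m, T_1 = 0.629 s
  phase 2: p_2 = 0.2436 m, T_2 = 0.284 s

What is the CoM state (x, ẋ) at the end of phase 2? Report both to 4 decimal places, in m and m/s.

phase 1: p=-0.1254, T=0.629, ωT=1.817495, cosh=3.159426, sinh=2.996994; start (x,ẋ)=(-0.102200, 0.146400) → end (x,ẋ)=(0.099745, 0.663448)
phase 2: p=0.2436, T=0.284, ωT=0.820618, cosh=1.356031, sinh=0.915872; start (x,ẋ)=(0.099745, 0.663448) → end (x,ẋ)=(0.258818, 0.518956)

x = 0.2588, ẋ = 0.5190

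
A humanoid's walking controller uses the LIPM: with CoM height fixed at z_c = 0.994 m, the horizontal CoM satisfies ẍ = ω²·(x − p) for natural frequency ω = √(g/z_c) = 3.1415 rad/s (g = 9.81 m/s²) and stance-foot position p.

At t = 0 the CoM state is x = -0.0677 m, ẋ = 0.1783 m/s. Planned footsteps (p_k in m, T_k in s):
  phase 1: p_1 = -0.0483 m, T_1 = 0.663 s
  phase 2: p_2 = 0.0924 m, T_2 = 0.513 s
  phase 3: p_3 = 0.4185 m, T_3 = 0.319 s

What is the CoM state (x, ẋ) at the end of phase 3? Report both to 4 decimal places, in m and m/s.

x = 0.9952, ẋ = 2.2224

phase 1: p=-0.0483, T=0.663, ωT=2.082815, cosh=4.075804, sinh=3.951225; start (x,ẋ)=(-0.067700, 0.178300) → end (x,ẋ)=(0.096886, 0.485908)
phase 2: p=0.0924, T=0.513, ωT=1.611590, cosh=2.605170, sinh=2.405600; start (x,ẋ)=(0.096886, 0.485908) → end (x,ẋ)=(0.476171, 1.299778)
phase 3: p=0.4185, T=0.319, ωT=1.002139, cosh=1.545597, sinh=1.178504; start (x,ẋ)=(0.476171, 1.299778) → end (x,ẋ)=(0.995236, 2.222448)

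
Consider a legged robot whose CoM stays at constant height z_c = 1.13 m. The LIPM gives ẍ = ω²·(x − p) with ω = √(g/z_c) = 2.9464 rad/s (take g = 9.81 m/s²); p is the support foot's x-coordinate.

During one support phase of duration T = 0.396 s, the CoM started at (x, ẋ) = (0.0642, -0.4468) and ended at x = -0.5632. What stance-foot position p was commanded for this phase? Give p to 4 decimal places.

p = 0.5993

ωT = 2.9464·0.396 = 1.166774; cosh(ωT) = 1.761493, sinh(ωT) = 1.450123
x(T) = p + (x₀−p)·cosh(ωT) + (ẋ₀/ω)·sinh(ωT) ⇒ p·(1 − cosh) = x(T) − x₀·cosh − (ẋ₀/ω)·sinh
numerator   = -0.5632 − (0.0642)·1.761493 − (-0.4468/2.9464)·1.450123 = -0.456387
denominator = 1 − 1.761493 = -0.761493
p = -0.456387 / -0.761493 = 0.5993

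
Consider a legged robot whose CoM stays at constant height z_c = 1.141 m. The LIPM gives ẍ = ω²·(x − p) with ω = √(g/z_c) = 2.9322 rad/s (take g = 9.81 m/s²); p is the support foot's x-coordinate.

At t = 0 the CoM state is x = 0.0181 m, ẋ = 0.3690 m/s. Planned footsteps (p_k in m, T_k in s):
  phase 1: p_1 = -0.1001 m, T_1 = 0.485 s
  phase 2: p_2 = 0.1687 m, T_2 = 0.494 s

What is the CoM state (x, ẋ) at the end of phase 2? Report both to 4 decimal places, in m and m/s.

x = 1.7183, ẋ = 4.7300

phase 1: p=-0.1001, T=0.485, ωT=1.422117, cosh=2.193545, sinh=1.952343; start (x,ẋ)=(0.018100, 0.369000) → end (x,ẋ)=(0.404868, 1.486073)
phase 2: p=0.1687, T=0.494, ωT=1.448507, cosh=2.245837, sinh=2.010916; start (x,ẋ)=(0.404868, 1.486073) → end (x,ẋ)=(1.718250, 4.730020)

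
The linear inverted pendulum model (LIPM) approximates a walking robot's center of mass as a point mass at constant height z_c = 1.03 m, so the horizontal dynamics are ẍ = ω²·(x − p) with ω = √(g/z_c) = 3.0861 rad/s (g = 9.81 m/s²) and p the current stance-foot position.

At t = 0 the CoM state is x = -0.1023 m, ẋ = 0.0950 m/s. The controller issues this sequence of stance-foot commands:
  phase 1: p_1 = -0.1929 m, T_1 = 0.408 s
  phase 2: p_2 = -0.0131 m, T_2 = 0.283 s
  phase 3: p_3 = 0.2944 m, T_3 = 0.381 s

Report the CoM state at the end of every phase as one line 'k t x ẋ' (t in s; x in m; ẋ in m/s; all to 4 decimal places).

phase 1: p=-0.1929, T=0.408, ωT=1.259129, cosh=1.903126, sinh=1.619225; start (x,ẋ)=(-0.102300, 0.095000) → end (x,ẋ)=(0.029368, 0.633533)
phase 2: p=-0.0131, T=0.283, ωT=0.873366, cosh=1.406252, sinh=0.988708; start (x,ẋ)=(0.029368, 0.633533) → end (x,ẋ)=(0.249589, 1.020488)
phase 3: p=0.2944, T=0.381, ωT=1.175804, cosh=1.774659, sinh=1.466089; start (x,ẋ)=(0.249589, 1.020488) → end (x,ẋ)=(0.699671, 1.608272)

1 0.4080 0.0294 0.6335
2 0.6910 0.2496 1.0205
3 1.0720 0.6997 1.6083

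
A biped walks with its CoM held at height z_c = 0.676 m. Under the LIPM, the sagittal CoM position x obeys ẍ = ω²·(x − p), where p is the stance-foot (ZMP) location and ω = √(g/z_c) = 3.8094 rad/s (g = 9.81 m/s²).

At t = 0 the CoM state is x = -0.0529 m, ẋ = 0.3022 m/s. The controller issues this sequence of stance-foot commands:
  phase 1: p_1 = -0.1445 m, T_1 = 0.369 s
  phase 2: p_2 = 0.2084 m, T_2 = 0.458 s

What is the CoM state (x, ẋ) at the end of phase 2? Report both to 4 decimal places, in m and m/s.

x = 1.1630, ẋ = 3.8692

phase 1: p=-0.1445, T=0.369, ωT=1.405669, cosh=2.161728, sinh=1.916525; start (x,ẋ)=(-0.052900, 0.302200) → end (x,ẋ)=(0.205552, 1.322028)
phase 2: p=0.2084, T=0.458, ωT=1.744705, cosh=2.949455, sinh=2.774759; start (x,ẋ)=(0.205552, 1.322028) → end (x,ẋ)=(1.162963, 3.869163)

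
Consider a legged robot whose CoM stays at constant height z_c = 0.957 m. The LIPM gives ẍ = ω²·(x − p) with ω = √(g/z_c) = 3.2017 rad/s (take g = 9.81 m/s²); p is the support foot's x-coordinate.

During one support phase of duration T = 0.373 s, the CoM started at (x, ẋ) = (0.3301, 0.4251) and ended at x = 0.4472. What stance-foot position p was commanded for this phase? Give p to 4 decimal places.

p = 0.4323

ωT = 3.2017·0.373 = 1.194234; cosh(ωT) = 1.801982, sinh(ωT) = 1.499046
x(T) = p + (x₀−p)·cosh(ωT) + (ẋ₀/ω)·sinh(ωT) ⇒ p·(1 − cosh) = x(T) − x₀·cosh − (ẋ₀/ω)·sinh
numerator   = 0.4472 − (0.3301)·1.801982 − (0.4251/3.2017)·1.499046 = -0.346668
denominator = 1 − 1.801982 = -0.801982
p = -0.346668 / -0.801982 = 0.4323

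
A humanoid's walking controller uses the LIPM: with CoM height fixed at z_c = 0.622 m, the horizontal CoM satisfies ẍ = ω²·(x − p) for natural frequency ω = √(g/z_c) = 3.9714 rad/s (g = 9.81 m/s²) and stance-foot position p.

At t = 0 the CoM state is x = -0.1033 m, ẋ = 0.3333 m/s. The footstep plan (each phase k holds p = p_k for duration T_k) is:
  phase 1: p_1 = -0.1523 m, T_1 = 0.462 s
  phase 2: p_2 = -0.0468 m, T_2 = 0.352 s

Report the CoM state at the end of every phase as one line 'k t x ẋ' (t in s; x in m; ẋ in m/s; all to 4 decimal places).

1 0.4620 0.2612 1.6644
2 0.8140 1.4107 5.8974

phase 1: p=-0.1523, T=0.462, ωT=1.834787, cosh=3.211723, sinh=3.052076; start (x,ẋ)=(-0.103300, 0.333300) → end (x,ẋ)=(0.261220, 1.664397)
phase 2: p=-0.0468, T=0.352, ωT=1.397933, cosh=2.146966, sinh=1.899859; start (x,ẋ)=(0.261220, 1.664397) → end (x,ẋ)=(1.410732, 5.897447)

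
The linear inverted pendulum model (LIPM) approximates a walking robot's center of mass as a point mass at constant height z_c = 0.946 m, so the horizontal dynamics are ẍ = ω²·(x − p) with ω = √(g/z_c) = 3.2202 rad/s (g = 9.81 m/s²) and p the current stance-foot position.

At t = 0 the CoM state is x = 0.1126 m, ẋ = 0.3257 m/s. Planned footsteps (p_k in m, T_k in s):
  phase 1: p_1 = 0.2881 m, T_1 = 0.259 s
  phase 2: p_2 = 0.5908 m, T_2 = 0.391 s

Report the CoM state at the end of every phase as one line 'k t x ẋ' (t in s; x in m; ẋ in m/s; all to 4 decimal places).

phase 1: p=0.2881, T=0.259, ωT=0.834032, cosh=1.368439, sinh=0.934144; start (x,ẋ)=(0.112600, 0.325700) → end (x,ẋ)=(0.142421, -0.082227)
phase 2: p=0.5908, T=0.391, ωT=1.259098, cosh=1.903077, sinh=1.619167; start (x,ẋ)=(0.142421, -0.082227) → end (x,ẋ)=(-0.303845, -2.494350)

1 0.2590 0.1424 -0.0822
2 0.6500 -0.3038 -2.4944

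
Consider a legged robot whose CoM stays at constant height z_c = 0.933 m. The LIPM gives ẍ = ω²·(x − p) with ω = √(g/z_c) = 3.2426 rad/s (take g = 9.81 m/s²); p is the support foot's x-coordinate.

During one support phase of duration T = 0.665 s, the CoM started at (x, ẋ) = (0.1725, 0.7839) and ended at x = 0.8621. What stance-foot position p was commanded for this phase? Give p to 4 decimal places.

ωT = 3.2426·0.665 = 2.156329; cosh(ωT) = 4.377557, sinh(ωT) = 4.261808
x(T) = p + (x₀−p)·cosh(ωT) + (ẋ₀/ω)·sinh(ωT) ⇒ p·(1 − cosh) = x(T) − x₀·cosh − (ẋ₀/ω)·sinh
numerator   = 0.8621 − (0.1725)·4.377557 − (0.7839/3.2426)·4.261808 = -0.923322
denominator = 1 − 4.377557 = -3.377557
p = -0.923322 / -3.377557 = 0.2734

p = 0.2734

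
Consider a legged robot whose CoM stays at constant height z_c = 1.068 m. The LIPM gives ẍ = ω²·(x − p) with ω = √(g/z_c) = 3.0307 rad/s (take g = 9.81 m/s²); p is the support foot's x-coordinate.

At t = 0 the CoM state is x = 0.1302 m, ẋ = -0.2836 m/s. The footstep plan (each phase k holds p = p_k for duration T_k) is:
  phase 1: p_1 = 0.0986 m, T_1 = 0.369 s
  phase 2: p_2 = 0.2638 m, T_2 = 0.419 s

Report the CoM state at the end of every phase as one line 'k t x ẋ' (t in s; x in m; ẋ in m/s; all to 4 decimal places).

phase 1: p=0.0986, T=0.369, ωT=1.118328, cosh=1.693280, sinh=1.366455; start (x,ẋ)=(0.130200, -0.283600) → end (x,ẋ)=(0.024241, -0.349349)
phase 2: p=0.2638, T=0.419, ωT=1.269863, cosh=1.920618, sinh=1.639748; start (x,ẋ)=(0.024241, -0.349349) → end (x,ẋ)=(-0.385316, -1.861476)

1 0.3690 0.0242 -0.3493
2 0.7880 -0.3853 -1.8615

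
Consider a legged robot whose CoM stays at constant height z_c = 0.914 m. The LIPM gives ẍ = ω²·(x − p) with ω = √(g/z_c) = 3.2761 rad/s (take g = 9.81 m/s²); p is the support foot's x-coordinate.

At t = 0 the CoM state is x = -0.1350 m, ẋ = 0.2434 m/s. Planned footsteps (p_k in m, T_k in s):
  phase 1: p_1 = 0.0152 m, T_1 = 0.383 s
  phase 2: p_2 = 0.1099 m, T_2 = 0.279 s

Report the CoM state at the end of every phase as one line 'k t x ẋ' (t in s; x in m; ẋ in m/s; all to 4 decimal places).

phase 1: p=0.0152, T=0.383, ωT=1.254746, cosh=1.896048, sinh=1.610900; start (x,ẋ)=(-0.135000, 0.243400) → end (x,ẋ)=(-0.149904, -0.331178)
phase 2: p=0.1099, T=0.279, ωT=0.914032, cosh=1.447632, sinh=1.046727; start (x,ẋ)=(-0.149904, -0.331178) → end (x,ẋ)=(-0.372013, -1.370338)

1 0.3830 -0.1499 -0.3312
2 0.6620 -0.3720 -1.3703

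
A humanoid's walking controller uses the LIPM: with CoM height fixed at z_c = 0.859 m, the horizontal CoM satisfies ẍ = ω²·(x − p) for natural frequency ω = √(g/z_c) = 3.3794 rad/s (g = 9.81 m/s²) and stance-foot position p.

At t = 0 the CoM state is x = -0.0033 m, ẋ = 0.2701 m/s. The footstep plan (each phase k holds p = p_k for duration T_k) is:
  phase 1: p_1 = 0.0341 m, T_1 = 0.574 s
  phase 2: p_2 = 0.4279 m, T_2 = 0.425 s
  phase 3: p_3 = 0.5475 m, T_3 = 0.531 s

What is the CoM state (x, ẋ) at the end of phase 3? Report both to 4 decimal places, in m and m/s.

phase 1: p=0.0341, T=0.574, ωT=1.939776, cosh=3.550463, sinh=3.406727; start (x,ẋ)=(-0.003300, 0.270100) → end (x,ẋ)=(0.173597, 0.528405)
phase 2: p=0.4279, T=0.425, ωT=1.436245, cosh=2.221348, sinh=1.983529; start (x,ẋ)=(0.173597, 0.528405) → end (x,ẋ)=(0.173150, -0.530857)
phase 3: p=0.5475, T=0.531, ωT=1.794461, cosh=3.091225, sinh=2.925008; start (x,ẋ)=(0.173150, -0.530857) → end (x,ẋ)=(-1.069179, -5.341364)

x = -1.0692, ẋ = -5.3414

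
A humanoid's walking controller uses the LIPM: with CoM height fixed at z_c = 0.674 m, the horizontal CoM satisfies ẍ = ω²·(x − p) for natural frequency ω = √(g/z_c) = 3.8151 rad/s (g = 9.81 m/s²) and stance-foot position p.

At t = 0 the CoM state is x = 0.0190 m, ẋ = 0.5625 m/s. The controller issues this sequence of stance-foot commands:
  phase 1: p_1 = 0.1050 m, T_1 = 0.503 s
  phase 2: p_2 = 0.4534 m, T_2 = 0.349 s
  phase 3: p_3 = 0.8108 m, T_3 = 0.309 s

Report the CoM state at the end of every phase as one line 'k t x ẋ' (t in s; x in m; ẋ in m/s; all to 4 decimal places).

phase 1: p=0.1050, T=0.503, ωT=1.918995, cosh=3.480432, sinh=3.333677; start (x,ẋ)=(0.019000, 0.562500) → end (x,ẋ)=(0.297202, 0.863968)
phase 2: p=0.4534, T=0.349, ωT=1.331470, cosh=2.025347, sinh=1.761258; start (x,ẋ)=(0.297202, 0.863968) → end (x,ẋ)=(0.535899, 0.700280)
phase 3: p=0.8108, T=0.309, ωT=1.178866, cosh=1.779156, sinh=1.471529; start (x,ẋ)=(0.535899, 0.700280) → end (x,ẋ)=(0.591814, -0.297395)

1 0.5030 0.2972 0.8640
2 0.8520 0.5359 0.7003
3 1.1610 0.5918 -0.2974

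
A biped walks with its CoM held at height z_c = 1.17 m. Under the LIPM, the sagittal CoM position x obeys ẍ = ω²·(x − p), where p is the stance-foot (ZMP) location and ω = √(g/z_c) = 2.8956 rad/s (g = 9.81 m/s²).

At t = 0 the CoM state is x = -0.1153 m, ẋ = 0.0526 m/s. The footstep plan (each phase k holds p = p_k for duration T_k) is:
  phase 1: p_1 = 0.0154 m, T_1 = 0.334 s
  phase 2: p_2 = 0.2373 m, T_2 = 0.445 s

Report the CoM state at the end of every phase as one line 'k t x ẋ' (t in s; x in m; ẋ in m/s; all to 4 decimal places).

1 0.3340 -0.1609 -0.3466
2 0.7790 -0.7404 -2.6088

phase 1: p=0.0154, T=0.334, ωT=0.967130, cosh=1.505279, sinh=1.125107; start (x,ẋ)=(-0.115300, 0.052600) → end (x,ẋ)=(-0.160902, -0.346624)
phase 2: p=0.2373, T=0.445, ωT=1.288542, cosh=1.951583, sinh=1.675911; start (x,ẋ)=(-0.160902, -0.346624) → end (x,ẋ)=(-0.740443, -2.608847)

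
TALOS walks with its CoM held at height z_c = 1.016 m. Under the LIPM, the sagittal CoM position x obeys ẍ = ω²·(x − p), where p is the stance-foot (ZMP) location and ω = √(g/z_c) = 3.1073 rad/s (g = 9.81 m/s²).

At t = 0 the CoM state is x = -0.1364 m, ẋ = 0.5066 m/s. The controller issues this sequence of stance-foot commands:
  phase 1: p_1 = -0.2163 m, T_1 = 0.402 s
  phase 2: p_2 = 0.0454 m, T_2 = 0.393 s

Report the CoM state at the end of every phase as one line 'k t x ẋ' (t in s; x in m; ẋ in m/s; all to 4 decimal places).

phase 1: p=-0.2163, T=0.402, ωT=1.249135, cosh=1.887038, sinh=1.600285; start (x,ẋ)=(-0.136400, 0.506600) → end (x,ẋ)=(0.195378, 1.353282)
phase 2: p=0.0454, T=0.393, ωT=1.221169, cosh=1.843017, sinh=1.548132; start (x,ẋ)=(0.195378, 1.353282) → end (x,ẋ)=(0.996049, 3.215590)

1 0.4020 0.1954 1.3533
2 0.7950 0.9960 3.2156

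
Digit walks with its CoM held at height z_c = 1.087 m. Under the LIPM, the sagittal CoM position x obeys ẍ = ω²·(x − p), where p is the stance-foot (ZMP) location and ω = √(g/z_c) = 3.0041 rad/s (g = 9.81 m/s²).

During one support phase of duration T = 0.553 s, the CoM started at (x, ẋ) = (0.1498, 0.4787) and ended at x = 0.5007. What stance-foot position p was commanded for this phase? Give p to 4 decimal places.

p = 0.1808

ωT = 3.0041·0.553 = 1.661267; cosh(ωT) = 2.727939, sinh(ωT) = 2.538041
x(T) = p + (x₀−p)·cosh(ωT) + (ẋ₀/ω)·sinh(ωT) ⇒ p·(1 − cosh) = x(T) − x₀·cosh − (ẋ₀/ω)·sinh
numerator   = 0.5007 − (0.1498)·2.727939 − (0.4787/3.0041)·2.538041 = -0.312379
denominator = 1 − 2.727939 = -1.727939
p = -0.312379 / -1.727939 = 0.1808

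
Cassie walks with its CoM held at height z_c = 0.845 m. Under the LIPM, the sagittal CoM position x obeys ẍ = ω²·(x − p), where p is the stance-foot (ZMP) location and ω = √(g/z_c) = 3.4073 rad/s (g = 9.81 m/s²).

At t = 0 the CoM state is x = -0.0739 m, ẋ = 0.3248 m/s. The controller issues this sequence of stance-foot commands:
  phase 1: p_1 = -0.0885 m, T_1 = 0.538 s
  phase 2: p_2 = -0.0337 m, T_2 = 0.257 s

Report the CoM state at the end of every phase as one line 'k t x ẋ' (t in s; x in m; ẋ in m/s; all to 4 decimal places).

phase 1: p=-0.0885, T=0.538, ωT=1.833127, cosh=3.206663, sinh=3.046750; start (x,ẋ)=(-0.073900, 0.324800) → end (x,ẋ)=(0.248748, 1.193089)
phase 2: p=-0.0337, T=0.257, ωT=0.875676, cosh=1.408539, sinh=0.991959; start (x,ẋ)=(0.248748, 1.193089) → end (x,ẋ)=(0.711480, 2.635159)

1 0.5380 0.2487 1.1931
2 0.7950 0.7115 2.6352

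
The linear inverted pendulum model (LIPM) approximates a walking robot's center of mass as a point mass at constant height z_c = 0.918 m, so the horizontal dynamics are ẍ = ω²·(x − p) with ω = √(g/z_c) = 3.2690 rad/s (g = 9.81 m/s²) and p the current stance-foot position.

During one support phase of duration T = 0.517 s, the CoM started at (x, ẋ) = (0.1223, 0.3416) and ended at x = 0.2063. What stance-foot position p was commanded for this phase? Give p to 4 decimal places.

ωT = 3.2690·0.517 = 1.690073; cosh(ωT) = 2.802191, sinh(ωT) = 2.617685
x(T) = p + (x₀−p)·cosh(ωT) + (ẋ₀/ω)·sinh(ωT) ⇒ p·(1 − cosh) = x(T) − x₀·cosh − (ẋ₀/ω)·sinh
numerator   = 0.2063 − (0.1223)·2.802191 − (0.3416/3.2690)·2.617685 = -0.409948
denominator = 1 − 2.802191 = -1.802191
p = -0.409948 / -1.802191 = 0.2275

p = 0.2275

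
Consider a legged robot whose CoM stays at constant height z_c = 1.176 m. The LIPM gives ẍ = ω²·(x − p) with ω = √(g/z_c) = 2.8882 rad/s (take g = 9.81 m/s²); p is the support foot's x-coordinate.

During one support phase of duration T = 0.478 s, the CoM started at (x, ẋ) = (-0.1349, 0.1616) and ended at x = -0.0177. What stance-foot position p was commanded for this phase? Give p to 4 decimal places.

ωT = 2.8882·0.478 = 1.380560; cosh(ωT) = 2.114282, sinh(ωT) = 1.862844
x(T) = p + (x₀−p)·cosh(ωT) + (ẋ₀/ω)·sinh(ωT) ⇒ p·(1 − cosh) = x(T) − x₀·cosh − (ẋ₀/ω)·sinh
numerator   = -0.0177 − (-0.1349)·2.114282 − (0.1616/2.8882)·1.862844 = 0.163287
denominator = 1 − 2.114282 = -1.114282
p = 0.163287 / -1.114282 = -0.1465

p = -0.1465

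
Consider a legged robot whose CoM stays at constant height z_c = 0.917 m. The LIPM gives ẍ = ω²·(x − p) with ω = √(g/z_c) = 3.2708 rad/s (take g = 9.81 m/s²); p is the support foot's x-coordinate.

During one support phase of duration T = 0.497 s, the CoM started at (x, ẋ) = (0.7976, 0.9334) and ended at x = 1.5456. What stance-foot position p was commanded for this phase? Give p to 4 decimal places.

p = 0.7665

ωT = 3.2708·0.497 = 1.625588; cosh(ωT) = 2.639100, sinh(ωT) = 2.442304
x(T) = p + (x₀−p)·cosh(ωT) + (ẋ₀/ω)·sinh(ωT) ⇒ p·(1 − cosh) = x(T) − x₀·cosh − (ẋ₀/ω)·sinh
numerator   = 1.5456 − (0.7976)·2.639100 − (0.9334/3.2708)·2.442304 = -1.256315
denominator = 1 − 2.639100 = -1.639100
p = -1.256315 / -1.639100 = 0.7665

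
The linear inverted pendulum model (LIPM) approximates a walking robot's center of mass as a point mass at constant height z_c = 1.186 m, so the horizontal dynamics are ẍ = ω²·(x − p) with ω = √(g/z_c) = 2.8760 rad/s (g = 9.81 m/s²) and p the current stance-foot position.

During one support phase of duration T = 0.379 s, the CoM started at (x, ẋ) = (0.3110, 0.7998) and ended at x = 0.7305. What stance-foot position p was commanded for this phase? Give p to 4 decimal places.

ωT = 2.8760·0.379 = 1.090004; cosh(ωT) = 1.655251, sinh(ωT) = 1.319035
x(T) = p + (x₀−p)·cosh(ωT) + (ẋ₀/ω)·sinh(ωT) ⇒ p·(1 − cosh) = x(T) − x₀·cosh − (ẋ₀/ω)·sinh
numerator   = 0.7305 − (0.3110)·1.655251 − (0.7998/2.8760)·1.319035 = -0.151100
denominator = 1 − 1.655251 = -0.655251
p = -0.151100 / -0.655251 = 0.2306

p = 0.2306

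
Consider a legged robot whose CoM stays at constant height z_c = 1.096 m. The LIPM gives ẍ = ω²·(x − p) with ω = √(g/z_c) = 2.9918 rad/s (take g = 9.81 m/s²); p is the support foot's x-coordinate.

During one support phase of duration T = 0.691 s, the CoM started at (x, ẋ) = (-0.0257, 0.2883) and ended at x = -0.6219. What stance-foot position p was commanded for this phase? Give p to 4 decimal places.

p = 0.2963

ωT = 2.9918·0.691 = 2.067334; cosh(ωT) = 4.015122, sinh(ωT) = 3.888600
x(T) = p + (x₀−p)·cosh(ωT) + (ẋ₀/ω)·sinh(ωT) ⇒ p·(1 − cosh) = x(T) − x₀·cosh − (ẋ₀/ω)·sinh
numerator   = -0.6219 − (-0.0257)·4.015122 − (0.2883/2.9918)·3.888600 = -0.893430
denominator = 1 − 4.015122 = -3.015122
p = -0.893430 / -3.015122 = 0.2963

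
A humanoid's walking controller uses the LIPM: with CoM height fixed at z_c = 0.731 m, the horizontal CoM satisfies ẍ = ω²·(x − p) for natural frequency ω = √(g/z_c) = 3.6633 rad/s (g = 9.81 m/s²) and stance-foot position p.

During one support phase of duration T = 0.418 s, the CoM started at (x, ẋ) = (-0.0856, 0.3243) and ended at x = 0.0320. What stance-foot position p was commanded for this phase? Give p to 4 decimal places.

p = -0.0310

ωT = 3.6633·0.418 = 1.531259; cosh(ωT) = 2.420130, sinh(ωT) = 2.203867
x(T) = p + (x₀−p)·cosh(ωT) + (ẋ₀/ω)·sinh(ωT) ⇒ p·(1 − cosh) = x(T) − x₀·cosh − (ẋ₀/ω)·sinh
numerator   = 0.0320 − (-0.0856)·2.420130 − (0.3243/3.6633)·2.203867 = 0.044062
denominator = 1 − 2.420130 = -1.420130
p = 0.044062 / -1.420130 = -0.0310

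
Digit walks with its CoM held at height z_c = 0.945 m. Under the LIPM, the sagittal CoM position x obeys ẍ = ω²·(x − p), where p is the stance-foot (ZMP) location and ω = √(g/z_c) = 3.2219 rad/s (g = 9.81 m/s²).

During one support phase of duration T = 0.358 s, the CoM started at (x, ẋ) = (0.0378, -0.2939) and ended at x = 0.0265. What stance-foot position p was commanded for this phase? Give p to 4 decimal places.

p = -0.1223

ωT = 3.2219·0.358 = 1.153440; cosh(ωT) = 1.742313, sinh(ωT) = 1.426764
x(T) = p + (x₀−p)·cosh(ωT) + (ẋ₀/ω)·sinh(ωT) ⇒ p·(1 − cosh) = x(T) − x₀·cosh − (ẋ₀/ω)·sinh
numerator   = 0.0265 − (0.0378)·1.742313 − (-0.2939/3.2219)·1.426764 = 0.090789
denominator = 1 − 1.742313 = -0.742313
p = 0.090789 / -0.742313 = -0.1223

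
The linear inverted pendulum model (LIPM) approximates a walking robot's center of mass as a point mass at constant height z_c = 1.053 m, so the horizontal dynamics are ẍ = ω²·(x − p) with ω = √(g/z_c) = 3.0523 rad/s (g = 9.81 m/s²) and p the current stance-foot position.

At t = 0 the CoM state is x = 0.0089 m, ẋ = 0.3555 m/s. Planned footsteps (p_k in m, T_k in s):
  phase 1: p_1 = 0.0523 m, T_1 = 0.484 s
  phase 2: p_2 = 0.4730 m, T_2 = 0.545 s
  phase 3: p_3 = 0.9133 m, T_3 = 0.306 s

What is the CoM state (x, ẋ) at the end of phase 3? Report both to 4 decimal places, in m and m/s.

phase 1: p=0.0523, T=0.484, ωT=1.477313, cosh=2.304704, sinh=2.076454; start (x,ẋ)=(0.008900, 0.355500) → end (x,ẋ)=(0.194120, 0.544255)
phase 2: p=0.4730, T=0.545, ωT=1.663504, cosh=2.733622, sinh=2.544148; start (x,ẋ)=(0.194120, 0.544255) → end (x,ẋ)=(0.164293, -0.677860)
phase 3: p=0.9133, T=0.306, ωT=0.934004, cosh=1.468827, sinh=1.075850; start (x,ẋ)=(0.164293, -0.677860) → end (x,ẋ)=(-0.425789, -3.455262)

x = -0.4258, ẋ = -3.4553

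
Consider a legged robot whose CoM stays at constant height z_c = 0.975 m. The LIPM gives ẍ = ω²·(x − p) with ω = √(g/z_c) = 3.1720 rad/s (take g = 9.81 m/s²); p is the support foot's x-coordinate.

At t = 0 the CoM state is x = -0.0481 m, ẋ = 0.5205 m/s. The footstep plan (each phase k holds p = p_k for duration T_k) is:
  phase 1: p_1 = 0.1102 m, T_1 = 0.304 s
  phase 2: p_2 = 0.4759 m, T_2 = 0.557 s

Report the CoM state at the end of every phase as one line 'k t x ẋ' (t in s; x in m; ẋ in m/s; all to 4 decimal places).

phase 1: p=0.1102, T=0.304, ωT=0.964288, cosh=1.502087, sinh=1.120832; start (x,ẋ)=(-0.048100, 0.520500) → end (x,ẋ)=(0.056339, 0.219035)
phase 2: p=0.4759, T=0.557, ωT=1.766804, cosh=3.011499, sinh=2.840621; start (x,ẋ)=(0.056339, 0.219035) → end (x,ẋ)=(-0.591454, -3.120805)

1 0.3040 0.0563 0.2190
2 0.8610 -0.5915 -3.1208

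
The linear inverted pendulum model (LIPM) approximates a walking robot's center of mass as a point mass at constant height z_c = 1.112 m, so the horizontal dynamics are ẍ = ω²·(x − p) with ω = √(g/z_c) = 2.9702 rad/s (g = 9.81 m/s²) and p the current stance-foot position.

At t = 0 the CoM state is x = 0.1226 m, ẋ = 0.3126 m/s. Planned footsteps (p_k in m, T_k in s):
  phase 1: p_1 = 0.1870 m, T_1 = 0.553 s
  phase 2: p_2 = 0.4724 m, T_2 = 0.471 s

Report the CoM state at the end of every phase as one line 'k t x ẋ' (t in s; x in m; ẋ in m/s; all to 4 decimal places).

phase 1: p=0.1870, T=0.553, ωT=1.642521, cosh=2.680836, sinh=2.487344; start (x,ẋ)=(0.122600, 0.312600) → end (x,ẋ)=(0.276136, 0.362248)
phase 2: p=0.4724, T=0.471, ωT=1.398964, cosh=2.148927, sinh=1.902075; start (x,ẋ)=(0.276136, 0.362248) → end (x,ẋ)=(0.282621, -0.330359)

1 0.5530 0.2761 0.3622
2 1.0240 0.2826 -0.3304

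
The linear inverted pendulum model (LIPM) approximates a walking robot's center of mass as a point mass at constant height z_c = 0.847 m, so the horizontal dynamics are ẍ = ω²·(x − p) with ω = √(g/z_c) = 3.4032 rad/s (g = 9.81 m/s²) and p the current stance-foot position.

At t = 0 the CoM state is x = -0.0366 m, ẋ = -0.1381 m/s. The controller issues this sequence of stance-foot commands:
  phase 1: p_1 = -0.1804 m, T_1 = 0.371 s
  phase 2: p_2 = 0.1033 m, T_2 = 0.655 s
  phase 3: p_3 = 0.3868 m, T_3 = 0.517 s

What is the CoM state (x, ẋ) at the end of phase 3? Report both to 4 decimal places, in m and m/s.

x = 1.7266, ẋ = 4.7402

phase 1: p=-0.1804, T=0.371, ωT=1.262587, cosh=1.908738, sinh=1.625817; start (x,ẋ)=(-0.036600, -0.138100) → end (x,ẋ)=(0.028102, 0.532046)
phase 2: p=0.1033, T=0.655, ωT=2.229096, cosh=4.699544, sinh=4.591919; start (x,ẋ)=(0.028102, 0.532046) → end (x,ẋ)=(0.467789, 1.325233)
phase 3: p=0.3868, T=0.517, ωT=1.759454, cosh=2.990703, sinh=2.818564; start (x,ẋ)=(0.467789, 1.325233) → end (x,ẋ)=(1.726584, 4.740231)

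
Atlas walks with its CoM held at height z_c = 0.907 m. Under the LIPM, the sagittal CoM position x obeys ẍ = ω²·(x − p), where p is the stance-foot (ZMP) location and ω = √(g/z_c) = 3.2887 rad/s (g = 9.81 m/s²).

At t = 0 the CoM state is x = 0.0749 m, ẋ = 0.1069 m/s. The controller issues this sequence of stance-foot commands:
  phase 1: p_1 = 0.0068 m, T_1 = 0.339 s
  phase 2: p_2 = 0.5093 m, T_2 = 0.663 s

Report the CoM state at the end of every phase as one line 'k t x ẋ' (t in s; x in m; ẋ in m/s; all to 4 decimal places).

phase 1: p=0.0068, T=0.339, ωT=1.114869, cosh=1.688564, sinh=1.360606; start (x,ẋ)=(0.074900, 0.106900) → end (x,ẋ)=(0.166018, 0.485229)
phase 2: p=0.5093, T=0.663, ωT=2.180408, cosh=4.481456, sinh=4.368461; start (x,ẋ)=(0.166018, 0.485229) → end (x,ẋ)=(-0.384561, -2.757246)

1 0.3390 0.1660 0.4852
2 1.0020 -0.3846 -2.7572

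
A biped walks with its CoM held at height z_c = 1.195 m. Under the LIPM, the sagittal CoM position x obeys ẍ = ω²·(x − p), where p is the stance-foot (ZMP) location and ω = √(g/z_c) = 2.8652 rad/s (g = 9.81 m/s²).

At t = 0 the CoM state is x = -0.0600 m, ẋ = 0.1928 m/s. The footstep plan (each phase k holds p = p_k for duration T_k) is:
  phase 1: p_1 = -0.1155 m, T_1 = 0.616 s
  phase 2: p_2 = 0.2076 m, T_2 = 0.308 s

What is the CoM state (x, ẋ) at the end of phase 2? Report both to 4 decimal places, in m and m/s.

phase 1: p=-0.1155, T=0.616, ωT=1.764963, cosh=3.006275, sinh=2.835082; start (x,ẋ)=(-0.060000, 0.192800) → end (x,ẋ)=(0.242122, 1.030441)
phase 2: p=0.2076, T=0.308, ωT=0.882482, cosh=1.415322, sinh=1.001568; start (x,ẋ)=(0.242122, 1.030441) → end (x,ẋ)=(0.616663, 1.557472)

x = 0.6167, ẋ = 1.5575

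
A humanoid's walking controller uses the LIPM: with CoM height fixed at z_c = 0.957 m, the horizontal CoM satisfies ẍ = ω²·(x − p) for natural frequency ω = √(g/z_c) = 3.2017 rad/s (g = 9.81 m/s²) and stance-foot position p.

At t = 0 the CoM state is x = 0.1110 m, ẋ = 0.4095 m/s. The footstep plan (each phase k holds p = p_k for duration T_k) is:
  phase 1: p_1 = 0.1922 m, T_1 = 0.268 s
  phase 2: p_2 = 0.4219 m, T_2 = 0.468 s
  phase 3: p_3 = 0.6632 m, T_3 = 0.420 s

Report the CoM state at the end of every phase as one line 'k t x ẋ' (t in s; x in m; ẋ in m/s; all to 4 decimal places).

phase 1: p=0.1922, T=0.268, ωT=0.858056, cosh=1.391278, sinh=0.967292; start (x,ẋ)=(0.111000, 0.409500) → end (x,ẋ)=(0.202946, 0.318254)
phase 2: p=0.4219, T=0.468, ωT=1.498396, cosh=2.348996, sinh=2.125508; start (x,ẋ)=(0.202946, 0.318254) → end (x,ẋ)=(0.118856, -0.742460)
phase 3: p=0.6632, T=0.420, ωT=1.344714, cosh=2.048852, sinh=1.788237; start (x,ẋ)=(0.118856, -0.742460) → end (x,ẋ)=(-0.866765, -4.637779)

1 0.2680 0.2029 0.3183
2 0.7360 0.1189 -0.7425
3 1.1560 -0.8668 -4.6378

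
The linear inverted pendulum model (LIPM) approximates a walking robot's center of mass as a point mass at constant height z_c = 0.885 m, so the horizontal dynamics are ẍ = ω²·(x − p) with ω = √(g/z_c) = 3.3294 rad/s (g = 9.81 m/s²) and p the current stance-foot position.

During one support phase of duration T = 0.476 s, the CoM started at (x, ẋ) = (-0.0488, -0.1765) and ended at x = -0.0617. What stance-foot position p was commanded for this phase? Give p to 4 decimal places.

ωT = 3.3294·0.476 = 1.584794; cosh(ωT) = 2.541639, sinh(ωT) = 2.336649
x(T) = p + (x₀−p)·cosh(ωT) + (ẋ₀/ω)·sinh(ωT) ⇒ p·(1 − cosh) = x(T) − x₀·cosh − (ẋ₀/ω)·sinh
numerator   = -0.0617 − (-0.0488)·2.541639 − (-0.1765/3.3294)·2.336649 = 0.186204
denominator = 1 − 2.541639 = -1.541639
p = 0.186204 / -1.541639 = -0.1208

p = -0.1208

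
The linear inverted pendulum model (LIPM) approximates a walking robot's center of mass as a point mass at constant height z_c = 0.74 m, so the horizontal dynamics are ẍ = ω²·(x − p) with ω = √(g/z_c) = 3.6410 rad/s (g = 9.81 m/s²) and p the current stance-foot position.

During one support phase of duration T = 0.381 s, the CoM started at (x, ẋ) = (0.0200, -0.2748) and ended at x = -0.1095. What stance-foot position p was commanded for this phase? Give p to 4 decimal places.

p = 0.0092

ωT = 3.6410·0.381 = 1.387221; cosh(ωT) = 2.126738, sinh(ωT) = 1.876970
x(T) = p + (x₀−p)·cosh(ωT) + (ẋ₀/ω)·sinh(ωT) ⇒ p·(1 − cosh) = x(T) − x₀·cosh − (ẋ₀/ω)·sinh
numerator   = -0.1095 − (0.0200)·2.126738 − (-0.2748/3.6410)·1.876970 = -0.010373
denominator = 1 − 2.126738 = -1.126738
p = -0.010373 / -1.126738 = 0.0092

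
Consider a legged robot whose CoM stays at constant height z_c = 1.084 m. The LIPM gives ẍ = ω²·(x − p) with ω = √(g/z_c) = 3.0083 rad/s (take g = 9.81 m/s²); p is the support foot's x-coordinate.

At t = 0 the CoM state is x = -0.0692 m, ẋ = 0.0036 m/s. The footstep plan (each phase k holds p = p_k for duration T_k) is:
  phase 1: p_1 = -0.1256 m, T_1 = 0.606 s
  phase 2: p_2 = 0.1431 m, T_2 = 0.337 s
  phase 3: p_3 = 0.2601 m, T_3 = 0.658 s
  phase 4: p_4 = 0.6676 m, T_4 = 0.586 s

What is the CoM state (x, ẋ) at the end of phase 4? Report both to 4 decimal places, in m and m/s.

x = 2.0826, ẋ = 4.4822

phase 1: p=-0.1256, T=0.606, ωT=1.823030, cosh=3.176061, sinh=3.014525; start (x,ẋ)=(-0.069200, 0.003600) → end (x,ẋ)=(0.057137, 0.522903)
phase 2: p=0.1431, T=0.337, ωT=1.013797, cosh=1.559442, sinh=1.196604; start (x,ẋ)=(0.057137, 0.522903) → end (x,ẋ)=(0.217040, 0.505993)
phase 3: p=0.2601, T=0.658, ωT=1.979461, cosh=3.688493, sinh=3.550350; start (x,ẋ)=(0.217040, 0.505993) → end (x,ẋ)=(0.698438, 1.406446)
phase 4: p=0.6676, T=0.586, ωT=1.762864, cosh=3.000330, sinh=2.828777; start (x,ẋ)=(0.698438, 1.406446) → end (x,ẋ)=(2.082638, 4.482224)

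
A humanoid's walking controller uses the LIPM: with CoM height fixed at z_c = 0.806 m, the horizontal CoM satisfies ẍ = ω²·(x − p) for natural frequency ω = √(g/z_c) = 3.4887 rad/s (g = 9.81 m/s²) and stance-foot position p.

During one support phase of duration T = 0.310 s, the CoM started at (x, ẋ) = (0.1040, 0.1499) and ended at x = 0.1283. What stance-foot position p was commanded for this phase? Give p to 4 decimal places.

ωT = 3.4887·0.310 = 1.081497; cosh(ωT) = 1.644089, sinh(ωT) = 1.305002
x(T) = p + (x₀−p)·cosh(ωT) + (ẋ₀/ω)·sinh(ωT) ⇒ p·(1 − cosh) = x(T) − x₀·cosh − (ẋ₀/ω)·sinh
numerator   = 0.1283 − (0.1040)·1.644089 − (0.1499/3.4887)·1.305002 = -0.098758
denominator = 1 − 1.644089 = -0.644089
p = -0.098758 / -0.644089 = 0.1533

p = 0.1533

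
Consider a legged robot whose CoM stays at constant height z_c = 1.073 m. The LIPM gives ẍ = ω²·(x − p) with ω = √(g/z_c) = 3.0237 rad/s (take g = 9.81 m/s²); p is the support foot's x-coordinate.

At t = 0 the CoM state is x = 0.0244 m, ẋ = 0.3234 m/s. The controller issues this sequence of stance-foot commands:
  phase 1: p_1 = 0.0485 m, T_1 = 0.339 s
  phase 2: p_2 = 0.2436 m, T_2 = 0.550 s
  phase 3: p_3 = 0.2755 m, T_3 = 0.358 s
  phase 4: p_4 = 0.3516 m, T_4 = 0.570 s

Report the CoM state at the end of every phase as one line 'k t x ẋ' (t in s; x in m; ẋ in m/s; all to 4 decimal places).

1 0.3390 0.1405 0.4202
2 0.8890 0.3152 0.3552
3 1.2470 0.4942 0.7411
4 1.8170 1.4290 3.3129

phase 1: p=0.0485, T=0.339, ωT=1.025034, cosh=1.572988, sinh=1.214203; start (x,ẋ)=(0.024400, 0.323400) → end (x,ẋ)=(0.140456, 0.420224)
phase 2: p=0.2436, T=0.550, ωT=1.663035, cosh=2.732430, sinh=2.542867; start (x,ẋ)=(0.140456, 0.420224) → end (x,ẋ)=(0.315166, 0.355173)
phase 3: p=0.2755, T=0.358, ωT=1.082485, cosh=1.645379, sinh=1.306626; start (x,ẋ)=(0.315166, 0.355173) → end (x,ẋ)=(0.494246, 0.741108)
phase 4: p=0.3516, T=0.570, ωT=1.723509, cosh=2.891299, sinh=2.712860; start (x,ẋ)=(0.494246, 0.741108) → end (x,ẋ)=(1.428953, 3.312872)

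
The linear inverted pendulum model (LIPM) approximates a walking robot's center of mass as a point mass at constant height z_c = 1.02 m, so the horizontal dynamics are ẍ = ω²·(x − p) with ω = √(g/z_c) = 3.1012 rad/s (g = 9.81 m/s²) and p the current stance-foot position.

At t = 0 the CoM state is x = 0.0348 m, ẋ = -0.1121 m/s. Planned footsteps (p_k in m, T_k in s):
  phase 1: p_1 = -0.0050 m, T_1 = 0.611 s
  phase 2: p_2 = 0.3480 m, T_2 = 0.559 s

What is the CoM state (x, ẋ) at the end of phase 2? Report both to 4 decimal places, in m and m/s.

x = -0.6125, ẋ = -2.7917

phase 1: p=-0.0050, T=0.611, ωT=1.894833, cosh=3.400891, sinh=3.250548; start (x,ẋ)=(0.034800, -0.112100) → end (x,ẋ)=(0.012857, 0.019968)
phase 2: p=0.3480, T=0.559, ωT=1.733571, cosh=2.918742, sinh=2.742090; start (x,ẋ)=(0.012857, 0.019968) → end (x,ẋ)=(-0.612540, -2.791698)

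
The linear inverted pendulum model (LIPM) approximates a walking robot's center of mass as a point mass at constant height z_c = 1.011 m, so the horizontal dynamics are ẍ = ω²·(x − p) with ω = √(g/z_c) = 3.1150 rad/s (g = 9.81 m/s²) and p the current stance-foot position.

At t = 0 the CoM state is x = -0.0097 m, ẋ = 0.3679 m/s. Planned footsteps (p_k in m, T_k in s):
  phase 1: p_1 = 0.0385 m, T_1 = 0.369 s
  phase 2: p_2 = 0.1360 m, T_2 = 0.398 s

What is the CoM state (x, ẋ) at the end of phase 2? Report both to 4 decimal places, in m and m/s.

x = 0.3270, ẋ = 0.7304

phase 1: p=0.0385, T=0.369, ωT=1.149435, cosh=1.736612, sinh=1.419797; start (x,ẋ)=(-0.009700, 0.367900) → end (x,ẋ)=(0.122482, 0.425727)
phase 2: p=0.1360, T=0.398, ωT=1.239770, cosh=1.872135, sinh=1.582684; start (x,ẋ)=(0.122482, 0.425727) → end (x,ẋ)=(0.326997, 0.730373)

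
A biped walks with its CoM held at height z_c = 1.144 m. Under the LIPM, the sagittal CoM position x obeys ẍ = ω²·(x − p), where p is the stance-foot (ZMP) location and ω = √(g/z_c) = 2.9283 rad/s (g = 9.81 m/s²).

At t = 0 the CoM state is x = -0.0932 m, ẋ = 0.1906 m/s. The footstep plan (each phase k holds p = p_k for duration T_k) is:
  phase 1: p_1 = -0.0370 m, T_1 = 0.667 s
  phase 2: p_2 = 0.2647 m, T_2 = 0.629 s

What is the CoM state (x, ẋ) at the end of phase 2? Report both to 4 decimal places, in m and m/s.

x = -0.5145, ẋ = -2.1338

phase 1: p=-0.0370, T=0.667, ωT=1.953176, cosh=3.596435, sinh=3.454612; start (x,ẋ)=(-0.093200, 0.190600) → end (x,ẋ)=(-0.014263, 0.116953)
phase 2: p=0.2647, T=0.629, ωT=1.841901, cosh=3.233517, sinh=3.075001; start (x,ẋ)=(-0.014263, 0.116953) → end (x,ẋ)=(-0.514518, -2.133754)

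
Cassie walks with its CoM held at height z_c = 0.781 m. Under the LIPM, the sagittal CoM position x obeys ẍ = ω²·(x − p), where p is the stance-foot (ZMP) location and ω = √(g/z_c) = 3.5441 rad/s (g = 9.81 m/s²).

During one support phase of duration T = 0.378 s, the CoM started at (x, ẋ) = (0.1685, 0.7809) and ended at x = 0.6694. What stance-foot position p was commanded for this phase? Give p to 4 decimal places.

p = 0.0635

ωT = 3.5441·0.378 = 1.339670; cosh(ωT) = 2.039857, sinh(ωT) = 1.777925
x(T) = p + (x₀−p)·cosh(ωT) + (ẋ₀/ω)·sinh(ωT) ⇒ p·(1 − cosh) = x(T) − x₀·cosh − (ẋ₀/ω)·sinh
numerator   = 0.6694 − (0.1685)·2.039857 − (0.7809/3.5441)·1.777925 = -0.066061
denominator = 1 − 2.039857 = -1.039857
p = -0.066061 / -1.039857 = 0.0635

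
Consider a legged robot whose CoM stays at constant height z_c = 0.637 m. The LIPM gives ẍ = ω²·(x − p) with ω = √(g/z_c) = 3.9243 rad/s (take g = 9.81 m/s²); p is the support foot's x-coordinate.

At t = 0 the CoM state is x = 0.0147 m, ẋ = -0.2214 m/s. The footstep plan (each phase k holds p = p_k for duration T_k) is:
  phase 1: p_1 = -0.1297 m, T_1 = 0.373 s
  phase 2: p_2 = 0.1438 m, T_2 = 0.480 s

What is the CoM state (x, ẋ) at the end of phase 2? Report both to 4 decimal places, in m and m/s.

phase 1: p=-0.1297, T=0.373, ωT=1.463764, cosh=2.276781, sinh=2.045417; start (x,ẋ)=(0.014700, -0.221400) → end (x,ẋ)=(0.083669, 0.654995)
phase 2: p=0.1438, T=0.480, ωT=1.883664, cosh=3.364796, sinh=3.212764; start (x,ẋ)=(0.083669, 0.654995) → end (x,ẋ)=(0.477707, 1.445807)

x = 0.4777, ẋ = 1.4458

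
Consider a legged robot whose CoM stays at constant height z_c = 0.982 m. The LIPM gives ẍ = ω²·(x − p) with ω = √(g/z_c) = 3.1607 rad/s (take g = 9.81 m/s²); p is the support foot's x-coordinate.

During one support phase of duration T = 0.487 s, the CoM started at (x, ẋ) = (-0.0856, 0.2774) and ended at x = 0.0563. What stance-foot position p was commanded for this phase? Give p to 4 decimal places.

p = -0.0486

ωT = 3.1607·0.487 = 1.539261; cosh(ωT) = 2.437842, sinh(ωT) = 2.223302
x(T) = p + (x₀−p)·cosh(ωT) + (ẋ₀/ω)·sinh(ωT) ⇒ p·(1 − cosh) = x(T) − x₀·cosh − (ẋ₀/ω)·sinh
numerator   = 0.0563 − (-0.0856)·2.437842 − (0.2774/3.1607)·2.223302 = 0.069850
denominator = 1 − 2.437842 = -1.437842
p = 0.069850 / -1.437842 = -0.0486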